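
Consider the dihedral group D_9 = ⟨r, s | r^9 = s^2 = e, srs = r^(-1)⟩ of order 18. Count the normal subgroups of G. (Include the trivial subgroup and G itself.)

4

G has 16 subgroups. Checking conjugation-invariance by order — order 1: 1/1 normal; order 2: 0/9 normal; order 3: 1/1 normal; order 6: 0/3 normal; order 9: 1/1 normal; order 18: 1/1 normal.
Total normal subgroups: 4.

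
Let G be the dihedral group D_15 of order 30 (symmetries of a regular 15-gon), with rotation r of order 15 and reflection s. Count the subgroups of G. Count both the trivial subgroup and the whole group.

28

|G| = 30, so by Lagrange every subgroup order divides 30. Divisors: 1, 2, 3, 5, 6, 10, 15, 30.
Subgroups by order — order 1: 1; order 2: 15; order 3: 1; order 5: 1; order 6: 5; order 10: 3; order 15: 1; order 30: 1.
Total: 1 + 15 + 1 + 1 + 5 + 3 + 1 + 1 = 28.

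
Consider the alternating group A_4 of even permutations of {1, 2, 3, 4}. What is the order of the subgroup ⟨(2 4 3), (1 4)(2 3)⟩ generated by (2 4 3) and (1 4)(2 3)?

|⟨(2 4 3)⟩| = 3 and |⟨(1 4)(2 3)⟩| = 2, so |H| is a multiple of lcm(3, 2) = 6 and divides |G| = 12.
Closing {(2 4 3), (1 4)(2 3)} under the group operation gives all of G, so |H| = 12.

12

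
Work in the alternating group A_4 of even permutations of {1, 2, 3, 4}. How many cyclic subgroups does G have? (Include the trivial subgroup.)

8

Group the elements of G by the cyclic subgroup they generate; each cyclic subgroup of order d accounts for φ(d) elements.
Cyclic subgroups by order — order 1: 1; order 2: 3; order 3: 4.
Total: 8.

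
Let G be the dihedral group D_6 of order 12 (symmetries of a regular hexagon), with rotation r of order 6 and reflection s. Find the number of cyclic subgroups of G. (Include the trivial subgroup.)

Group the elements of G by the cyclic subgroup they generate; each cyclic subgroup of order d accounts for φ(d) elements.
Cyclic subgroups by order — order 1: 1; order 2: 7; order 3: 1; order 6: 1.
Total: 10.

10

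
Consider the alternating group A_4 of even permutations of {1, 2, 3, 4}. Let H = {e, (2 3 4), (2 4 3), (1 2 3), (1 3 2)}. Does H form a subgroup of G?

No

|H| = 5 does not divide |G| = 12, so by Lagrange H is not a subgroup.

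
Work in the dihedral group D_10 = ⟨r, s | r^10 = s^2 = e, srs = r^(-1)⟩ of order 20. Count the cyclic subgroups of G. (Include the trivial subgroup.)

14

Group the elements of G by the cyclic subgroup they generate; each cyclic subgroup of order d accounts for φ(d) elements.
Cyclic subgroups by order — order 1: 1; order 2: 11; order 5: 1; order 10: 1.
Total: 14.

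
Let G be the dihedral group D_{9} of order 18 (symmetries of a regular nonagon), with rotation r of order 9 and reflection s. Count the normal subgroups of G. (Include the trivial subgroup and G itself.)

G has 16 subgroups. Checking conjugation-invariance by order — order 1: 1/1 normal; order 2: 0/9 normal; order 3: 1/1 normal; order 6: 0/3 normal; order 9: 1/1 normal; order 18: 1/1 normal.
Total normal subgroups: 4.

4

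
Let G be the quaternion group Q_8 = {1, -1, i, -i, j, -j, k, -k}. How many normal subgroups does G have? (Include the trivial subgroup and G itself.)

6

G has 6 subgroups. Checking conjugation-invariance by order — order 1: 1/1 normal; order 2: 1/1 normal; order 4: 3/3 normal; order 8: 1/1 normal.
Total normal subgroups: 6.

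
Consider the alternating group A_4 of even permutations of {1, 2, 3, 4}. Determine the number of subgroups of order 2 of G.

3

|G| = 12 and 2 | 12, so subgroups of order 2 are possible by Lagrange.
The subgroups of order 2 are: {e, (1 2)(3 4)}; {e, (1 3)(2 4)}; {e, (1 4)(2 3)}.
So G has 3 subgroups of order 2.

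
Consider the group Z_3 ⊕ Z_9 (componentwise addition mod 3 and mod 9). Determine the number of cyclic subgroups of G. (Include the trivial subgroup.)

8

A cyclic subgroup of order d is generated by each of its φ(d) elements of order d, so the cyclic subgroups of order d number (#elements of order d)/φ(d).
Cyclic subgroups by order — order 1: 1; order 3: 4; order 9: 3.
Total: 8.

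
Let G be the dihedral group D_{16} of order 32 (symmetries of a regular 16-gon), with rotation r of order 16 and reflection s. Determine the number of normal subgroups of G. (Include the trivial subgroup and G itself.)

8

G has 36 subgroups. Checking conjugation-invariance by order — order 1: 1/1 normal; order 2: 1/17 normal; order 4: 1/9 normal; order 8: 1/5 normal; order 16: 3/3 normal; order 32: 1/1 normal.
Total normal subgroups: 8.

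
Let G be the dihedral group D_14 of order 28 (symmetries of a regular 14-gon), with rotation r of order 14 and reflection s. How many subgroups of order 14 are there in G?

3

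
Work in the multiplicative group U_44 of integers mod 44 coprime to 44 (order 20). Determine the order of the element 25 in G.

5

Compute successive powers of 25 mod 44: 25, 9, 5, 37, 1; 25^5 ≡ 1 (mod 44).
So |⟨25⟩| = 5.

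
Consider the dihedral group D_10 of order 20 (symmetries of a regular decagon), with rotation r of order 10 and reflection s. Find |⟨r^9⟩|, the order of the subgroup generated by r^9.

Computing powers of r^9: the smallest k with (r^9)^k = e is k = 10.

10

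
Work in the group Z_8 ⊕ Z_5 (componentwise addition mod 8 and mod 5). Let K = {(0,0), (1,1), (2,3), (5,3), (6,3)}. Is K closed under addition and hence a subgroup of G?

No

(2,3) ∈ K but its inverse (6,2) ∉ K, so K is not a subgroup.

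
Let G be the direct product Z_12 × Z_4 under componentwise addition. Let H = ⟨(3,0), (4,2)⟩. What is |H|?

24

|⟨(3,0)⟩| = 4 and |⟨(4,2)⟩| = 6, so |H| is a multiple of lcm(4, 6) = 12 and divides |G| = 48.
Closing under the operation: H = {(0,0), (0,2), (1,0), (1,2), (2,0), (2,2), (3,0), (3,2), (4,0), (4,2), (5,0), (5,2), (6,0), (6,2), (7,0), (7,2), (8,0), (8,2), (9,0), (9,2), (10,0), (10,2), (11,0), (11,2)}, so |H| = 24.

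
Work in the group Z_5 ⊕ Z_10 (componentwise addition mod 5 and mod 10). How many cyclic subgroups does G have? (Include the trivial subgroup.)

14

Each element a generates a cyclic subgroup ⟨a⟩; distinct elements may generate the same one (a cyclic group of order d has φ(d) generators).
Cyclic subgroups by order — order 1: 1; order 2: 1; order 5: 6; order 10: 6.
Total: 14.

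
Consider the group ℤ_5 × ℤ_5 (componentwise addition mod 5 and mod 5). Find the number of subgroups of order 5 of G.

6

|G| = 25 and 5 | 25, so subgroups of order 5 are possible by Lagrange.
The subgroups of order 5 are: {(0,0), (0,1), (0,2), (0,3), (0,4)}; {(0,0), (1,0), (2,0), (3,0), (4,0)}; {(0,0), (1,1), (2,2), (3,3), (4,4)}; {(0,0), (1,2), (2,4), (3,1), (4,3)}; … (6 in all).
So G has 6 subgroups of order 5.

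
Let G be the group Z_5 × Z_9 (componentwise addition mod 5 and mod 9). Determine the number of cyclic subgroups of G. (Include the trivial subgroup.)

Each element a generates a cyclic subgroup ⟨a⟩; distinct elements may generate the same one (a cyclic group of order d has φ(d) generators).
Cyclic subgroups by order — order 1: 1; order 3: 1; order 5: 1; order 9: 1; order 15: 1; order 45: 1.
Total: 6.

6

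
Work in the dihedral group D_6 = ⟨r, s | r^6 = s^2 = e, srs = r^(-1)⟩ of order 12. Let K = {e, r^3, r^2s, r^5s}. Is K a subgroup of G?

Yes

|K| = 4 divides |G| = 12, consistent with Lagrange.
K contains the identity, every element's inverse is in K, and K is closed under ·: it is a subgroup.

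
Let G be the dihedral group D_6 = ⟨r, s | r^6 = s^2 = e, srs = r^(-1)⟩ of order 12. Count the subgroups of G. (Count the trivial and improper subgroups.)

|G| = 12, so by Lagrange every subgroup order divides 12. Divisors: 1, 2, 3, 4, 6, 12.
Subgroups by order — order 1: 1; order 2: 7; order 3: 1; order 4: 3; order 6: 3; order 12: 1.
Total: 1 + 7 + 1 + 3 + 3 + 1 = 16.

16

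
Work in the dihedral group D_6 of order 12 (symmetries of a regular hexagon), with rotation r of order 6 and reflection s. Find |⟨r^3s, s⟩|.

4

|⟨r^3s⟩| = 2 and |⟨s⟩| = 2, so |H| is a multiple of lcm(2, 2) = 2 and divides |G| = 12.
Closing under the operation: H = {e, r^3, s, r^3s}, so |H| = 4.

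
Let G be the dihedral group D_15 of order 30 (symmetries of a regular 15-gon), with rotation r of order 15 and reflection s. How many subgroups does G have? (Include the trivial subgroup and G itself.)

|G| = 30, so by Lagrange every subgroup order divides 30. Divisors: 1, 2, 3, 5, 6, 10, 15, 30.
Subgroups by order — order 1: 1; order 2: 15; order 3: 1; order 5: 1; order 6: 5; order 10: 3; order 15: 1; order 30: 1.
Total: 1 + 15 + 1 + 1 + 5 + 3 + 1 + 1 = 28.

28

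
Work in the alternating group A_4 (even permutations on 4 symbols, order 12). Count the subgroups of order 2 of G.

3

|G| = 12 and 2 | 12, so subgroups of order 2 are possible by Lagrange.
The subgroups of order 2 are: {e, (1 2)(3 4)}; {e, (1 3)(2 4)}; {e, (1 4)(2 3)}.
So G has 3 subgroups of order 2.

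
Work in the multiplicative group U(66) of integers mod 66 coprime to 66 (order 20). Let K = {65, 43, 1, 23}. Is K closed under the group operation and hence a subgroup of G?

Yes

|K| = 4 divides |G| = 20, consistent with Lagrange.
K contains the identity, every element's inverse is in K, and K is closed under ·: it is a subgroup.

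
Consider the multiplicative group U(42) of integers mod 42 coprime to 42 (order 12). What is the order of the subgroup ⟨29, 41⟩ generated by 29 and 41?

4

|⟨29⟩| = 2 and |⟨41⟩| = 2, so |H| is a multiple of lcm(2, 2) = 2 and divides |G| = 12.
Closing under the operation: H = {1, 13, 29, 41}, so |H| = 4.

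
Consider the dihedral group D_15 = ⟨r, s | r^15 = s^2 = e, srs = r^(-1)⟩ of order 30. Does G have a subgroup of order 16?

No

16 does not divide |G| = 30, so by Lagrange no subgroup of order 16 exists.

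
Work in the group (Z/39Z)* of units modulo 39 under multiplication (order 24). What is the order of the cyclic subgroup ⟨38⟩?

2

Compute successive powers of 38 mod 39: 38, 1; 38^2 ≡ 1 (mod 39).
So |⟨38⟩| = 2.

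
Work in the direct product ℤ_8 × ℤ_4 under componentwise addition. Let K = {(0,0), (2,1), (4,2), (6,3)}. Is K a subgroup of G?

|K| = 4 divides |G| = 32, consistent with Lagrange.
K contains the identity, every element's inverse is in K, and K is closed under +: it is a subgroup.
In fact K = ⟨(6,3)⟩.

Yes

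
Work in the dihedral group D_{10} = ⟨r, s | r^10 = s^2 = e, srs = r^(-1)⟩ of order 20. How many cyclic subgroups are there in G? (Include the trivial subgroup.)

14

A cyclic subgroup of order d is generated by each of its φ(d) elements of order d, so the cyclic subgroups of order d number (#elements of order d)/φ(d).
Cyclic subgroups by order — order 1: 1; order 2: 11; order 5: 1; order 10: 1.
Total: 14.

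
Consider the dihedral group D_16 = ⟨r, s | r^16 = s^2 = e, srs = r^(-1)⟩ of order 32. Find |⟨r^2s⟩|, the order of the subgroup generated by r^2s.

2

Computing powers of r^2s: the smallest k with (r^2s)^k = e is k = 2.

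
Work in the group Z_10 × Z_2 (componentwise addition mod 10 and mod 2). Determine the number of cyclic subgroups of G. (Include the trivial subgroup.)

8

A cyclic subgroup of order d is generated by each of its φ(d) elements of order d, so the cyclic subgroups of order d number (#elements of order d)/φ(d).
Cyclic subgroups by order — order 1: 1; order 2: 3; order 5: 1; order 10: 3.
Total: 8.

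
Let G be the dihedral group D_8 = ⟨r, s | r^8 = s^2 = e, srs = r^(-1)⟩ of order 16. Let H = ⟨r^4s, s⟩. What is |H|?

4

|⟨r^4s⟩| = 2 and |⟨s⟩| = 2, so |H| is a multiple of lcm(2, 2) = 2 and divides |G| = 16.
Closing under the operation: H = {e, r^4, s, r^4s}, so |H| = 4.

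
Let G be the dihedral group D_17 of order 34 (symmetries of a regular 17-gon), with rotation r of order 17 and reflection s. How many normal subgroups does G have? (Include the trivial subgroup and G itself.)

G has 20 subgroups. Checking conjugation-invariance by order — order 1: 1/1 normal; order 2: 0/17 normal; order 17: 1/1 normal; order 34: 1/1 normal.
Total normal subgroups: 3.

3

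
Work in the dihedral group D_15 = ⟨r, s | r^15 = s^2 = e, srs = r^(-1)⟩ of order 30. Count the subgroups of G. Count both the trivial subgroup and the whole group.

28

|G| = 30, so by Lagrange every subgroup order divides 30. Divisors: 1, 2, 3, 5, 6, 10, 15, 30.
Subgroups by order — order 1: 1; order 2: 15; order 3: 1; order 5: 1; order 6: 5; order 10: 3; order 15: 1; order 30: 1.
Total: 1 + 15 + 1 + 1 + 5 + 3 + 1 + 1 = 28.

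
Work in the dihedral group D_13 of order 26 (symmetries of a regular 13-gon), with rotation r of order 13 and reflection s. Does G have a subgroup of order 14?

No

14 does not divide |G| = 26, so by Lagrange no subgroup of order 14 exists.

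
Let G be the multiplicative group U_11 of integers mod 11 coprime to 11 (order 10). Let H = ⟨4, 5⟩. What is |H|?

5

|⟨4⟩| = 5 and |⟨5⟩| = 5, so |H| is a multiple of lcm(5, 5) = 5 and divides |G| = 10.
Closing under the operation: H = {1, 3, 4, 5, 9}, so |H| = 5.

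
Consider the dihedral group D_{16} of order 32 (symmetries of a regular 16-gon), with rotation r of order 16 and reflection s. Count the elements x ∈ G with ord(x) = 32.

No element of G has order 32 (even though 32 | 32).

0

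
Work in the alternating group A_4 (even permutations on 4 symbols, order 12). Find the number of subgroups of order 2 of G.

|G| = 12 and 2 | 12, so subgroups of order 2 are possible by Lagrange.
The subgroups of order 2 are: {e, (1 2)(3 4)}; {e, (1 3)(2 4)}; {e, (1 4)(2 3)}.
So G has 3 subgroups of order 2.

3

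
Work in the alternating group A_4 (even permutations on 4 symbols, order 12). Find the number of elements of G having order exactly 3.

The elements of order 3 are: (2 3 4), (2 4 3), (1 2 3), (1 2 4), (1 3 2), (1 3 4), (1 4 2), (1 4 3).
That's 8.

8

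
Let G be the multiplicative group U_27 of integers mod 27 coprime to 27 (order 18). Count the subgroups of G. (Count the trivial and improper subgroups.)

6

|G| = 18, so by Lagrange every subgroup order divides 18. Divisors: 1, 2, 3, 6, 9, 18.
Subgroups by order — order 1: 1; order 2: 1; order 3: 1; order 6: 1; order 9: 1; order 18: 1.
Total: 1 + 1 + 1 + 1 + 1 + 1 = 6.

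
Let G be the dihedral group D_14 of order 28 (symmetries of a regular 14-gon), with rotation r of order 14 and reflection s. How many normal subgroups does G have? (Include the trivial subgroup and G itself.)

7

G has 28 subgroups. Checking conjugation-invariance by order — order 1: 1/1 normal; order 2: 1/15 normal; order 4: 0/7 normal; order 7: 1/1 normal; order 14: 3/3 normal; order 28: 1/1 normal.
Total normal subgroups: 7.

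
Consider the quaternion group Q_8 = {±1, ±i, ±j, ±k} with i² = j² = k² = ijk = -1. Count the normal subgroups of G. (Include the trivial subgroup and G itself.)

G has 6 subgroups. Checking conjugation-invariance by order — order 1: 1/1 normal; order 2: 1/1 normal; order 4: 3/3 normal; order 8: 1/1 normal.
Total normal subgroups: 6.

6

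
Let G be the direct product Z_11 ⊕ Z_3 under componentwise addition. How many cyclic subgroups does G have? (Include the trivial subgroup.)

4

A cyclic subgroup of order d is generated by each of its φ(d) elements of order d, so the cyclic subgroups of order d number (#elements of order d)/φ(d).
Cyclic subgroups by order — order 1: 1; order 3: 1; order 11: 1; order 33: 1.
Total: 4.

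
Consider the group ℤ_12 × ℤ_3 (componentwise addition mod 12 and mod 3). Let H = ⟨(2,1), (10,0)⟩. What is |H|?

18

|⟨(2,1)⟩| = 6 and |⟨(10,0)⟩| = 6, so |H| is a multiple of lcm(6, 6) = 6 and divides |G| = 36.
Closing under the operation: H = {(0,0), (0,1), (0,2), (2,0), (2,1), (2,2), (4,0), (4,1), (4,2), (6,0), (6,1), (6,2), (8,0), (8,1), (8,2), (10,0), (10,1), (10,2)}, so |H| = 18.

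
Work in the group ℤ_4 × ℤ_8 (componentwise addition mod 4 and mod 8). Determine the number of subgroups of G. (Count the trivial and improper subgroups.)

|G| = 32, so by Lagrange every subgroup order divides 32. Divisors: 1, 2, 4, 8, 16, 32.
Subgroups by order — order 1: 1; order 2: 3; order 4: 7; order 8: 7; order 16: 3; order 32: 1.
Total: 1 + 3 + 7 + 7 + 3 + 1 = 22.

22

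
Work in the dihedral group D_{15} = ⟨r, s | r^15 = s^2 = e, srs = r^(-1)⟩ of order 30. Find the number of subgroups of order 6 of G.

5

|G| = 30 and 6 | 30, so subgroups of order 6 are possible by Lagrange.
The subgroups of order 6 are: {e, r^5, r^10, s, r^5s, r^10s}; {e, r^5, r^10, rs, r^6s, r^11s}; {e, r^5, r^10, r^2s, r^7s, r^12s}; {e, r^5, r^10, r^3s, r^8s, r^13s}; … (5 in all).
So G has 5 subgroups of order 6.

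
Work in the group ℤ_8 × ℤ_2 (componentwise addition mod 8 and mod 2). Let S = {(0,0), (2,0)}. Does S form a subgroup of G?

(2,0) ∈ S but its inverse (6,0) ∉ S, so S is not a subgroup.

No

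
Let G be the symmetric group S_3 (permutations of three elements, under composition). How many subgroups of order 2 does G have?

|G| = 6 and 2 | 6, so subgroups of order 2 are possible by Lagrange.
The subgroups of order 2 are: {e, (1 2)}; {e, (1 3)}; {e, (2 3)}.
So G has 3 subgroups of order 2.

3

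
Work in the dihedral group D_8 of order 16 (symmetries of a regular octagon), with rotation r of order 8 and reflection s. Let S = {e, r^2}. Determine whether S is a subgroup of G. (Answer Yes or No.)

r^2 ∈ S but its inverse r^6 ∉ S, so S is not a subgroup.

No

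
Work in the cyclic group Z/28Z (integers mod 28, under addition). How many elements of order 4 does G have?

2

In a cyclic group of order 28, the number of elements of order d (for d | 28) is φ(d).
φ(4) = 2.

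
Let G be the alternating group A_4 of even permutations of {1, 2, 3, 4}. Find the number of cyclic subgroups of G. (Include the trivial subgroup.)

Each element a generates a cyclic subgroup ⟨a⟩; distinct elements may generate the same one (a cyclic group of order d has φ(d) generators).
Cyclic subgroups by order — order 1: 1; order 2: 3; order 3: 4.
Total: 8.

8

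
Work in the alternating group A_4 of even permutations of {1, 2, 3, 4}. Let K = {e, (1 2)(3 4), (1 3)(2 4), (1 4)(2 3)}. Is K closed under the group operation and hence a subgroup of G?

|K| = 4 divides |G| = 12, consistent with Lagrange.
K contains the identity, every element's inverse is in K, and K is closed under ∘: it is a subgroup.

Yes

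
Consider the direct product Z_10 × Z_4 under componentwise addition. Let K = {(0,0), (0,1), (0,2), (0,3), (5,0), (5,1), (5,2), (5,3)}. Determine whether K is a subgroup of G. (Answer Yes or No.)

|K| = 8 divides |G| = 40, consistent with Lagrange.
K contains the identity, every element's inverse is in K, and K is closed under +: it is a subgroup.

Yes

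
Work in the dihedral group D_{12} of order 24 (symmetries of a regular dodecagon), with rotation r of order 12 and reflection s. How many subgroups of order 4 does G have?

7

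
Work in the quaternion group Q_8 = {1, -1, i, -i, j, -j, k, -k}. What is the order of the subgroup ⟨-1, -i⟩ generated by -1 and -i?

4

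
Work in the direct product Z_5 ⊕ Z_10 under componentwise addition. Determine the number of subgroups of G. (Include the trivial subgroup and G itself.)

16

|G| = 50, so by Lagrange every subgroup order divides 50. Divisors: 1, 2, 5, 10, 25, 50.
Subgroups by order — order 1: 1; order 2: 1; order 5: 6; order 10: 6; order 25: 1; order 50: 1.
Total: 1 + 1 + 6 + 6 + 1 + 1 = 16.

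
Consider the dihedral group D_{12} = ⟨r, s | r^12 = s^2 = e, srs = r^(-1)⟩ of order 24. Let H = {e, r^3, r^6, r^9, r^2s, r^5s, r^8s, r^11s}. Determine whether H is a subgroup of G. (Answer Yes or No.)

|H| = 8 divides |G| = 24, consistent with Lagrange.
H contains the identity, every element's inverse is in H, and H is closed under ·: it is a subgroup.

Yes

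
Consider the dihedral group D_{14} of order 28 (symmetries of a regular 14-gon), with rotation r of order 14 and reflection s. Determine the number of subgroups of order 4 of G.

7

|G| = 28 and 4 | 28, so subgroups of order 4 are possible by Lagrange.
The subgroups of order 4 are: {e, r^7, r^3s, r^10s}; {e, r^7, r^4s, r^11s}; {e, r^7, r^5s, r^12s}; {e, r^7, r^6s, r^13s}; … (7 in all).
So G has 7 subgroups of order 4.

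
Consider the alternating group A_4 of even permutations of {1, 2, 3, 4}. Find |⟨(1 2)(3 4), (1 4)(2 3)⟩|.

4

|⟨(1 2)(3 4)⟩| = 2 and |⟨(1 4)(2 3)⟩| = 2, so |H| is a multiple of lcm(2, 2) = 2 and divides |G| = 12.
Closing under the operation: H = {e, (1 2)(3 4), (1 3)(2 4), (1 4)(2 3)}, so |H| = 4.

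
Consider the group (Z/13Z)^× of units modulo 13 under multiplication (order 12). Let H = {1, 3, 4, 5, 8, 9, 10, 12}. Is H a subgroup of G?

No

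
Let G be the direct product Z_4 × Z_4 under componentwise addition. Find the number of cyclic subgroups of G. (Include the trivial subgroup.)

Group the elements of G by the cyclic subgroup they generate; each cyclic subgroup of order d accounts for φ(d) elements.
Cyclic subgroups by order — order 1: 1; order 2: 3; order 4: 6.
Total: 10.

10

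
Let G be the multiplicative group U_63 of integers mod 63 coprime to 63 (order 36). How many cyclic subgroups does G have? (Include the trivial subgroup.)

Each element a generates a cyclic subgroup ⟨a⟩; distinct elements may generate the same one (a cyclic group of order d has φ(d) generators).
Cyclic subgroups by order — order 1: 1; order 2: 3; order 3: 4; order 6: 12.
Total: 20.

20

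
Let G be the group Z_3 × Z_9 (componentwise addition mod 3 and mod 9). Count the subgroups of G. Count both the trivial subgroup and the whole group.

10

|G| = 27, so by Lagrange every subgroup order divides 27. Divisors: 1, 3, 9, 27.
Subgroups by order — order 1: 1; order 3: 4; order 9: 4; order 27: 1.
Total: 1 + 4 + 4 + 1 = 10.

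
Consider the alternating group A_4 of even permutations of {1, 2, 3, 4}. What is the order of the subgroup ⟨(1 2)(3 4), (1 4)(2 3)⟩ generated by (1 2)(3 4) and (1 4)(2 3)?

4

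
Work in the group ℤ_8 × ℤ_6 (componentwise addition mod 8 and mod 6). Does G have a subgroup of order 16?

16 | 48. A subgroup of order 16 is {(0,0), (0,3), (1,0), (1,3), (2,0), (2,3), (3,0), (3,3), (4,0), (4,3), (5,0), (5,3), (6,0), (6,3), (7,0), (7,3)}.

Yes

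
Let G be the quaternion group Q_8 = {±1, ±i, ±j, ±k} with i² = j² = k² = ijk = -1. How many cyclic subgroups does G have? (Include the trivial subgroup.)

5

Each element a generates a cyclic subgroup ⟨a⟩; distinct elements may generate the same one (a cyclic group of order d has φ(d) generators).
Cyclic subgroups by order — order 1: 1; order 2: 1; order 4: 3.
Total: 5.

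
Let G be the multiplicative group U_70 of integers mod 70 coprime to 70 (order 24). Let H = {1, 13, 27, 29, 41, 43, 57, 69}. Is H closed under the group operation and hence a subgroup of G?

Yes

|H| = 8 divides |G| = 24, consistent with Lagrange.
H contains the identity, every element's inverse is in H, and H is closed under ·: it is a subgroup.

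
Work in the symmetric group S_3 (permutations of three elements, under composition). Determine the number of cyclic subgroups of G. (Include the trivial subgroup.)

Group the elements of G by the cyclic subgroup they generate; each cyclic subgroup of order d accounts for φ(d) elements.
Cyclic subgroups by order — order 1: 1; order 2: 3; order 3: 1.
Total: 5.

5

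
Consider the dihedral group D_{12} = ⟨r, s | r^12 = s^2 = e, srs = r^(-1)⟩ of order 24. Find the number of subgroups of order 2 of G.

|G| = 24 and 2 | 24, so subgroups of order 2 are possible by Lagrange.
The subgroups of order 2 are: {e, r^10s}; {e, r^11s}; {e, r^2s}; {e, r^3s}; … (13 in all).
So G has 13 subgroups of order 2.

13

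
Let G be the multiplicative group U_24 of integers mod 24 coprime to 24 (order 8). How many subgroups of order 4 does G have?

|G| = 8 and 4 | 8, so subgroups of order 4 are possible by Lagrange.
The subgroups of order 4 are: {1, 11, 13, 23}; {1, 11, 17, 19}; {1, 5, 7, 11}; {1, 5, 13, 17}; … (7 in all).
So G has 7 subgroups of order 4.

7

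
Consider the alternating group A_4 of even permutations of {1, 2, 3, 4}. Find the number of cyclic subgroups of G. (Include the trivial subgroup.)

8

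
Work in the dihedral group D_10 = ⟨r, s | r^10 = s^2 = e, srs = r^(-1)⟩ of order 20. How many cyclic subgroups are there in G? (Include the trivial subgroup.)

14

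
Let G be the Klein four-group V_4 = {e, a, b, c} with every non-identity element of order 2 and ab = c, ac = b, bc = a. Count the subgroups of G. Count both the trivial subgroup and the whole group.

5

|G| = 4, so by Lagrange every subgroup order divides 4. Divisors: 1, 2, 4.
Subgroups by order — order 1: 1; order 2: 3; order 4: 1.
Total: 1 + 3 + 1 = 5.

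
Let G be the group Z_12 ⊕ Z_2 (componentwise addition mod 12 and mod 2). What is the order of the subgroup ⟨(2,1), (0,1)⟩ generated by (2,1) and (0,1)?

|⟨(2,1)⟩| = 6 and |⟨(0,1)⟩| = 2, so |H| is a multiple of lcm(6, 2) = 6 and divides |G| = 24.
Closing under the operation: H = {(0,0), (0,1), (2,0), (2,1), (4,0), (4,1), (6,0), (6,1), (8,0), (8,1), (10,0), (10,1)}, so |H| = 12.

12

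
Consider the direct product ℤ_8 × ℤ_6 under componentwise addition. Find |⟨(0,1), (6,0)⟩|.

|⟨(0,1)⟩| = 6 and |⟨(6,0)⟩| = 4, so |H| is a multiple of lcm(6, 4) = 12 and divides |G| = 48.
Closing under the operation: H = {(0,0), (0,1), (0,2), (0,3), (0,4), (0,5), (2,0), (2,1), (2,2), (2,3), (2,4), (2,5), (4,0), (4,1), (4,2), (4,3), (4,4), (4,5), (6,0), (6,1), (6,2), (6,3), (6,4), (6,5)}, so |H| = 24.

24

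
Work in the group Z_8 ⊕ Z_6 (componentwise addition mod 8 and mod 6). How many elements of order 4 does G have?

An element (a,b) has order lcm(ord(a), ord(b)); count pairs with lcm equal to 4.
Enumerating gives 4 such elements.

4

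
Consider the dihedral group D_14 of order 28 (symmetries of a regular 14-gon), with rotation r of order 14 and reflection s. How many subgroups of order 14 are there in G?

3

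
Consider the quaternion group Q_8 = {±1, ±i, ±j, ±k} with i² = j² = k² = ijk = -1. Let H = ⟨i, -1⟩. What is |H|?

|⟨i⟩| = 4 and |⟨-1⟩| = 2, so |H| is a multiple of lcm(4, 2) = 4 and divides |G| = 8.
Closing under the operation: H = {1, -1, i, -i}, so |H| = 4.

4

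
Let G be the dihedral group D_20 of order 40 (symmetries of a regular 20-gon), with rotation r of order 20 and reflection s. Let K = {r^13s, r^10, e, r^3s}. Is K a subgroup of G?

Yes

|K| = 4 divides |G| = 40, consistent with Lagrange.
K contains the identity, every element's inverse is in K, and K is closed under ·: it is a subgroup.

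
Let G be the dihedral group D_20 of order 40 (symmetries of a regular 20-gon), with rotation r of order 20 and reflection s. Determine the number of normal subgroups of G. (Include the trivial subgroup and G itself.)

9

G has 48 subgroups. Checking conjugation-invariance by order — order 1: 1/1 normal; order 2: 1/21 normal; order 4: 1/11 normal; order 5: 1/1 normal; order 8: 0/5 normal; order 10: 1/5 normal; order 20: 3/3 normal; order 40: 1/1 normal.
Total normal subgroups: 9.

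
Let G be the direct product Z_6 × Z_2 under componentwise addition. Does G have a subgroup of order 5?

5 does not divide |G| = 12, so by Lagrange no subgroup of order 5 exists.

No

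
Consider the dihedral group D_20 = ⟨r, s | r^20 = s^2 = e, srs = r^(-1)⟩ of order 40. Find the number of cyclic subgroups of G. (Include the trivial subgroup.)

26

Each element a generates a cyclic subgroup ⟨a⟩; distinct elements may generate the same one (a cyclic group of order d has φ(d) generators).
Cyclic subgroups by order — order 1: 1; order 2: 21; order 4: 1; order 5: 1; order 10: 1; order 20: 1.
Total: 26.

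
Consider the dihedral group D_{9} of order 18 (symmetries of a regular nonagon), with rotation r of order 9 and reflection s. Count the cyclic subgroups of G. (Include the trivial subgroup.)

Each element a generates a cyclic subgroup ⟨a⟩; distinct elements may generate the same one (a cyclic group of order d has φ(d) generators).
Cyclic subgroups by order — order 1: 1; order 2: 9; order 3: 1; order 9: 1.
Total: 12.

12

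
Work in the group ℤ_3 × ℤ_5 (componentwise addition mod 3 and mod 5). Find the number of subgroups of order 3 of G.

|G| = 15 and 3 | 15, so subgroups of order 3 are possible by Lagrange.
The subgroups of order 3 are: {(0,0), (1,0), (2,0)}.
So G has 1 subgroup of order 3.

1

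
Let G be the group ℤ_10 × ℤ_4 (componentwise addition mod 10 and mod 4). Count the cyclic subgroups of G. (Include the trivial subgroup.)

Each element a generates a cyclic subgroup ⟨a⟩; distinct elements may generate the same one (a cyclic group of order d has φ(d) generators).
Cyclic subgroups by order — order 1: 1; order 2: 3; order 4: 2; order 5: 1; order 10: 3; order 20: 2.
Total: 12.

12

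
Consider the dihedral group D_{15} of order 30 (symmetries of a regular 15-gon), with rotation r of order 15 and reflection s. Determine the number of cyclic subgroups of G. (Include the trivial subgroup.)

Group the elements of G by the cyclic subgroup they generate; each cyclic subgroup of order d accounts for φ(d) elements.
Cyclic subgroups by order — order 1: 1; order 2: 15; order 3: 1; order 5: 1; order 15: 1.
Total: 19.

19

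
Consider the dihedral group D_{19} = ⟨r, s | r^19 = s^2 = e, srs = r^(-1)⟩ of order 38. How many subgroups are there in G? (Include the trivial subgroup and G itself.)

|G| = 38, so by Lagrange every subgroup order divides 38. Divisors: 1, 2, 19, 38.
Subgroups by order — order 1: 1; order 2: 19; order 19: 1; order 38: 1.
Total: 1 + 19 + 1 + 1 = 22.

22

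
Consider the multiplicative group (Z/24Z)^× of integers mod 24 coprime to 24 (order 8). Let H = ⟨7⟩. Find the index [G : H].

|⟨7⟩| = 2 and |G| = 8.
By Lagrange, [G : H] = |G|/|H| = 8/2 = 4.

4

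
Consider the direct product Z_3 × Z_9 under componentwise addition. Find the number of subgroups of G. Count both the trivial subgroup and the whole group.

10

|G| = 27, so by Lagrange every subgroup order divides 27. Divisors: 1, 3, 9, 27.
Subgroups by order — order 1: 1; order 3: 4; order 9: 4; order 27: 1.
Total: 1 + 4 + 4 + 1 = 10.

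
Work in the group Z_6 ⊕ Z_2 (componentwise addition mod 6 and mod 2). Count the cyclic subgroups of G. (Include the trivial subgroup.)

8

A cyclic subgroup of order d is generated by each of its φ(d) elements of order d, so the cyclic subgroups of order d number (#elements of order d)/φ(d).
Cyclic subgroups by order — order 1: 1; order 2: 3; order 3: 1; order 6: 3.
Total: 8.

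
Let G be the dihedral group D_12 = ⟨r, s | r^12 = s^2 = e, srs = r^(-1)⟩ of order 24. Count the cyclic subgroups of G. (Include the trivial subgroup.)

A cyclic subgroup of order d is generated by each of its φ(d) elements of order d, so the cyclic subgroups of order d number (#elements of order d)/φ(d).
Cyclic subgroups by order — order 1: 1; order 2: 13; order 3: 1; order 4: 1; order 6: 1; order 12: 1.
Total: 18.

18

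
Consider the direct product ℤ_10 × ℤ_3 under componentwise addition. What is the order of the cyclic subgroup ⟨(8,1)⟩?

15

The order of (8,1) in Z_10 × Z_3 is lcm(ord(8) in Z_10, ord(1) in Z_3).
ord(8) = 5 and ord(1) = 3, so |⟨(8,1)⟩| = lcm(5, 3) = 15.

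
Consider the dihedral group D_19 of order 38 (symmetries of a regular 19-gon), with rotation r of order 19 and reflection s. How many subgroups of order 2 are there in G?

|G| = 38 and 2 | 38, so subgroups of order 2 are possible by Lagrange.
The subgroups of order 2 are: {e, r^10s}; {e, r^11s}; {e, r^12s}; {e, r^13s}; … (19 in all).
So G has 19 subgroups of order 2.

19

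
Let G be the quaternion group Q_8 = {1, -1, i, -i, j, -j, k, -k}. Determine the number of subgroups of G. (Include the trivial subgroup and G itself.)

6

|G| = 8, so by Lagrange every subgroup order divides 8. Divisors: 1, 2, 4, 8.
Subgroups by order — order 1: 1; order 2: 1; order 4: 3; order 8: 1.
Total: 1 + 1 + 3 + 1 = 6.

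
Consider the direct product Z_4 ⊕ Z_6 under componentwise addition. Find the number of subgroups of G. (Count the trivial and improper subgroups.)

|G| = 24, so by Lagrange every subgroup order divides 24. Divisors: 1, 2, 3, 4, 6, 8, 12, 24.
Subgroups by order — order 1: 1; order 2: 3; order 3: 1; order 4: 3; order 6: 3; order 8: 1; order 12: 3; order 24: 1.
Total: 1 + 3 + 1 + 3 + 3 + 1 + 3 + 1 = 16.

16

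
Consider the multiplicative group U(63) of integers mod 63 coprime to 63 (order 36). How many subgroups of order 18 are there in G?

|G| = 36 and 18 | 36, so subgroups of order 18 are possible by Lagrange.
The subgroups of order 18 are: {1, 4, 10, 13, 16, 19, 22, 25, 31, 34, 37, 40, 43, 46, 52, 55, 58, 61}; {1, 2, 4, 8, 11, 16, 22, 23, 25, 29, 32, 37, 43, 44, 46, 50, 53, 58}; {1, 4, 5, 16, 17, 20, 22, 25, 26, 37, 38, 41, 43, 46, 47, 58, 59, 62}.
So G has 3 subgroups of order 18.

3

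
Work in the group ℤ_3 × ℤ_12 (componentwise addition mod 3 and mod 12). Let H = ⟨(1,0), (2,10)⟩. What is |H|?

18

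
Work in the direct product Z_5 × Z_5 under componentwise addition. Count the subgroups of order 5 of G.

|G| = 25 and 5 | 25, so subgroups of order 5 are possible by Lagrange.
The subgroups of order 5 are: {(0,0), (0,1), (0,2), (0,3), (0,4)}; {(0,0), (1,0), (2,0), (3,0), (4,0)}; {(0,0), (1,1), (2,2), (3,3), (4,4)}; {(0,0), (1,2), (2,4), (3,1), (4,3)}; … (6 in all).
So G has 6 subgroups of order 5.

6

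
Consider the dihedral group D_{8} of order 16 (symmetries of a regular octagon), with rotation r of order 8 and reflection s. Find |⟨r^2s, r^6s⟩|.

|⟨r^2s⟩| = 2 and |⟨r^6s⟩| = 2, so |H| is a multiple of lcm(2, 2) = 2 and divides |G| = 16.
Closing under the operation: H = {e, r^4, r^2s, r^6s}, so |H| = 4.

4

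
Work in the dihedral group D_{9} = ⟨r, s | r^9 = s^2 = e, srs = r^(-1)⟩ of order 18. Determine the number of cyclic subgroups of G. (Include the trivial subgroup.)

Group the elements of G by the cyclic subgroup they generate; each cyclic subgroup of order d accounts for φ(d) elements.
Cyclic subgroups by order — order 1: 1; order 2: 9; order 3: 1; order 9: 1.
Total: 12.

12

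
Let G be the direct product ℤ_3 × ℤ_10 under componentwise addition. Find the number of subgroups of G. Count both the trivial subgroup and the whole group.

8

|G| = 30, so by Lagrange every subgroup order divides 30. Divisors: 1, 2, 3, 5, 6, 10, 15, 30.
Subgroups by order — order 1: 1; order 2: 1; order 3: 1; order 5: 1; order 6: 1; order 10: 1; order 15: 1; order 30: 1.
Total: 1 + 1 + 1 + 1 + 1 + 1 + 1 + 1 = 8.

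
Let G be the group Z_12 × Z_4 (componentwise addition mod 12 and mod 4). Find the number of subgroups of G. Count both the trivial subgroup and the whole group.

|G| = 48, so by Lagrange every subgroup order divides 48. Divisors: 1, 2, 3, 4, 6, 8, 12, 16, 24, 48.
Subgroups by order — order 1: 1; order 2: 3; order 3: 1; order 4: 7; order 6: 3; order 8: 3; order 12: 7; order 16: 1; order 24: 3; order 48: 1.
Total: 1 + 3 + 1 + 7 + 3 + 3 + 7 + 1 + 3 + 1 = 30.

30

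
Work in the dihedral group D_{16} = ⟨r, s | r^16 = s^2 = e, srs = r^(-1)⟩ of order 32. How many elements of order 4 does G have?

The elements of order 4 are: r^4, r^12.
That's 2.

2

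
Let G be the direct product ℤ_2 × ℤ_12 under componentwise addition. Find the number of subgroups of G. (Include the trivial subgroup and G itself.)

|G| = 24, so by Lagrange every subgroup order divides 24. Divisors: 1, 2, 3, 4, 6, 8, 12, 24.
Subgroups by order — order 1: 1; order 2: 3; order 3: 1; order 4: 3; order 6: 3; order 8: 1; order 12: 3; order 24: 1.
Total: 1 + 3 + 1 + 3 + 3 + 1 + 3 + 1 = 16.

16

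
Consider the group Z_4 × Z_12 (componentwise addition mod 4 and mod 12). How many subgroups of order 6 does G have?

3

|G| = 48 and 6 | 48, so subgroups of order 6 are possible by Lagrange.
The subgroups of order 6 are: {(0,0), (0,2), (0,4), (0,6), (0,8), (0,10)}; {(0,0), (0,4), (0,8), (2,0), (2,4), (2,8)}; {(0,0), (0,4), (0,8), (2,2), (2,6), (2,10)}.
So G has 3 subgroups of order 6.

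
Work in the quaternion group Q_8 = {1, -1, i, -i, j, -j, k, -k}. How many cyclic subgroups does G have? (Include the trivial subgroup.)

5

Group the elements of G by the cyclic subgroup they generate; each cyclic subgroup of order d accounts for φ(d) elements.
Cyclic subgroups by order — order 1: 1; order 2: 1; order 4: 3.
Total: 5.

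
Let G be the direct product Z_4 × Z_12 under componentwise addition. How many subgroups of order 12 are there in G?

|G| = 48 and 12 | 48, so subgroups of order 12 are possible by Lagrange.
The subgroups of order 12 are: {(0,0), (0,1), (0,2), (0,3), (0,4), (0,5), (0,6), (0,7), (0,8), (0,9), (0,10), (0,11)}; {(0,0), (0,2), (0,4), (0,6), (0,8), (0,10), (2,0), (2,2), (2,4), (2,6), (2,8), (2,10)}; {(0,0), (0,2), (0,4), (0,6), (0,8), (0,10), (2,1), (2,3), (2,5), (2,7), (2,9), (2,11)}; {(0,0), (0,4), (0,8), (1,0), (1,4), (1,8), (2,0), (2,4), (2,8), (3,0), (3,4), (3,8)}; … (7 in all).
So G has 7 subgroups of order 12.

7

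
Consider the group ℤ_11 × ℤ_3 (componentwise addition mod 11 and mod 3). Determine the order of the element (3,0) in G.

The order of (3,0) in Z_11 × Z_3 is lcm(ord(3) in Z_11, ord(0) in Z_3).
ord(3) = 11 and ord(0) = 1, so |⟨(3,0)⟩| = lcm(11, 1) = 11.

11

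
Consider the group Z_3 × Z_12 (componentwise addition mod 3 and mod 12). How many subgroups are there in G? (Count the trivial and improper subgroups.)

|G| = 36, so by Lagrange every subgroup order divides 36. Divisors: 1, 2, 3, 4, 6, 9, 12, 18, 36.
Subgroups by order — order 1: 1; order 2: 1; order 3: 4; order 4: 1; order 6: 4; order 9: 1; order 12: 4; order 18: 1; order 36: 1.
Total: 1 + 1 + 4 + 1 + 4 + 1 + 4 + 1 + 1 = 18.

18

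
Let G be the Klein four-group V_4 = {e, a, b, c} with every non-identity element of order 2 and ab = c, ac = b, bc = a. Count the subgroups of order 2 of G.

|G| = 4 and 2 | 4, so subgroups of order 2 are possible by Lagrange.
The subgroups of order 2 are: {e, a}; {e, b}; {e, c}.
So G has 3 subgroups of order 2.

3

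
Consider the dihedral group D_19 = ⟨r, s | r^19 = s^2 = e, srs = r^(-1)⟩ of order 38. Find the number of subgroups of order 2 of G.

19

|G| = 38 and 2 | 38, so subgroups of order 2 are possible by Lagrange.
The subgroups of order 2 are: {e, r^10s}; {e, r^11s}; {e, r^12s}; {e, r^13s}; … (19 in all).
So G has 19 subgroups of order 2.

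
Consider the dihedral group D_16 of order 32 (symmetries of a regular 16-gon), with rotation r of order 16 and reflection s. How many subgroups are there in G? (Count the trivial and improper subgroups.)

36

|G| = 32, so by Lagrange every subgroup order divides 32. Divisors: 1, 2, 4, 8, 16, 32.
Subgroups by order — order 1: 1; order 2: 17; order 4: 9; order 8: 5; order 16: 3; order 32: 1.
Total: 1 + 17 + 9 + 5 + 3 + 1 = 36.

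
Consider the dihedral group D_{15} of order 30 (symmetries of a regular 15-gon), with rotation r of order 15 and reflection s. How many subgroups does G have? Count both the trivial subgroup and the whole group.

|G| = 30, so by Lagrange every subgroup order divides 30. Divisors: 1, 2, 3, 5, 6, 10, 15, 30.
Subgroups by order — order 1: 1; order 2: 15; order 3: 1; order 5: 1; order 6: 5; order 10: 3; order 15: 1; order 30: 1.
Total: 1 + 15 + 1 + 1 + 5 + 3 + 1 + 1 = 28.

28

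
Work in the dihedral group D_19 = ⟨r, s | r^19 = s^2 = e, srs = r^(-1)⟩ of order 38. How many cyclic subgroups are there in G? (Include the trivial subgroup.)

21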